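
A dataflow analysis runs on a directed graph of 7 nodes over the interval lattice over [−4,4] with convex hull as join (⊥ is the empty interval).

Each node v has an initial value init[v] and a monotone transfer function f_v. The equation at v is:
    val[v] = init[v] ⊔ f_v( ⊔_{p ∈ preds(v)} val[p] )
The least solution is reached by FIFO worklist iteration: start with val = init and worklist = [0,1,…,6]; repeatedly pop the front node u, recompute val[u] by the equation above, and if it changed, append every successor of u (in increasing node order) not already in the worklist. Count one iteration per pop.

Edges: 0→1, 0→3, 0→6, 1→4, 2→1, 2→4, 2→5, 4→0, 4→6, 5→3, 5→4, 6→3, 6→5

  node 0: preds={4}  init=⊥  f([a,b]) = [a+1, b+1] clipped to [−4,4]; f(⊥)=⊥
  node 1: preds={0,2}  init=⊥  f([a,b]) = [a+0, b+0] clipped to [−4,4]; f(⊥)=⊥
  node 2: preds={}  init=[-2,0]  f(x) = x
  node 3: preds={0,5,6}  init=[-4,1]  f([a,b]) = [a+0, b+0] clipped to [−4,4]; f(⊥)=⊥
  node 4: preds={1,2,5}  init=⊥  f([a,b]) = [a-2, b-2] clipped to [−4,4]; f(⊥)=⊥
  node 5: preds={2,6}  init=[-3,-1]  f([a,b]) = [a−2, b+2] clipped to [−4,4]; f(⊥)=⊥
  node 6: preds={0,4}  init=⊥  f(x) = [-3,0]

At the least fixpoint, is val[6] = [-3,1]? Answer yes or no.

Trace (19 dequeues):
  [1] u=0 | in ⊥ | out ⊥ | ==
  [2] u=1 | in [-2,0] | out [-2,0] | prev ⊥ | push {}
  [3] u=2 | in ⊥ | out [-2,0] | ==
  [4] u=3 | in [-3,-1] | out [-4,1] | ==
  [5] u=4 | in [-3,0] | out [-4,-2] | prev ⊥ | push {0}
  [6] u=5 | in [-2,0] | out [-4,2] | prev [-3,-1] | push {3,4}
  [7] u=6 | in [-4,-2] | out [-3,0] | prev ⊥ | push {5}
  [8] u=0 | in [-4,-2] | out [-3,-1] | prev ⊥ | push {1,6}
  [9] u=3 | in [-4,2] | out [-4,2] | prev [-4,1] | push {}
  [10] u=4 | in [-4,2] | out [-4,0] | prev [-4,-2] | push {0}
  [11] u=5 | in [-3,0] | out [-4,2] | ==
  [12] u=1 | in [-3,0] | out [-3,0] | prev [-2,0] | push {4}
  [13] u=6 | in [-4,0] | out [-3,0] | ==
  [14] u=0 | in [-4,0] | out [-3,1] | prev [-3,-1] | push {1,3,6}
  [15] u=4 | in [-4,2] | out [-4,0] | ==
  [16] u=1 | in [-3,1] | out [-3,1] | prev [-3,0] | push {4}
  [17] u=3 | in [-4,2] | out [-4,2] | ==
  [18] u=6 | in [-4,1] | out [-3,0] | ==
  [19] u=4 | in [-4,2] | out [-4,0] | ==

Converged values:
  [0] [-3,1]
  [1] [-3,1]
  [2] [-2,0]
  [3] [-4,2]
  [4] [-4,0]
  [5] [-4,2]
  [6] [-3,0]

no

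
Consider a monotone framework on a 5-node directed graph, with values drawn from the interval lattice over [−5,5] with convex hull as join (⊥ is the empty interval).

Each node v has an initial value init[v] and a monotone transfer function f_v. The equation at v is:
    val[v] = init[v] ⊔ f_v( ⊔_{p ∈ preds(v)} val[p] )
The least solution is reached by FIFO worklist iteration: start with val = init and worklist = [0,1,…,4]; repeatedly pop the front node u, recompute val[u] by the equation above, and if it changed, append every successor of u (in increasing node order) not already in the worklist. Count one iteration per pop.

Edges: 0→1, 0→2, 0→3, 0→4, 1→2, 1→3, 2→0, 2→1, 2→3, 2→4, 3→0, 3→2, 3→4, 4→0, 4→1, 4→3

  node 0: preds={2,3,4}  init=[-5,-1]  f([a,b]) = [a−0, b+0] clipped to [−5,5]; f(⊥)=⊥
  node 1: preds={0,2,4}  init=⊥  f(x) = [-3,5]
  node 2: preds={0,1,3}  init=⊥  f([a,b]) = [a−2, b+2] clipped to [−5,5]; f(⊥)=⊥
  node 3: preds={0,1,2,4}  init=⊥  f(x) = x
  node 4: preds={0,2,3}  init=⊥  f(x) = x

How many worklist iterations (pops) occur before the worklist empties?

10

Worklist (10 pops):
  #1 pop 0: in=⊥ → [-5,-1] (no change)
  #2 pop 1: in=[-5,-1] → [-3,5] (was ⊥); enqueue []
  #3 pop 2: in=[-5,5] → [-5,5] (was ⊥); enqueue [0,1]
  #4 pop 3: in=[-5,5] → [-5,5] (was ⊥); enqueue [2]
  #5 pop 4: in=[-5,5] → [-5,5] (was ⊥); enqueue [3]
  #6 pop 0: in=[-5,5] → [-5,5] (was [-5,-1]); enqueue [4]
  #7 pop 1: in=[-5,5] → [-3,5] (no change)
  #8 pop 2: in=[-5,5] → [-5,5] (no change)
  #9 pop 3: in=[-5,5] → [-5,5] (no change)
  #10 pop 4: in=[-5,5] → [-5,5] (no change)

Fixpoint:
  val[0] = [-5,5]
  val[1] = [-3,5]
  val[2] = [-5,5]
  val[3] = [-5,5]
  val[4] = [-5,5]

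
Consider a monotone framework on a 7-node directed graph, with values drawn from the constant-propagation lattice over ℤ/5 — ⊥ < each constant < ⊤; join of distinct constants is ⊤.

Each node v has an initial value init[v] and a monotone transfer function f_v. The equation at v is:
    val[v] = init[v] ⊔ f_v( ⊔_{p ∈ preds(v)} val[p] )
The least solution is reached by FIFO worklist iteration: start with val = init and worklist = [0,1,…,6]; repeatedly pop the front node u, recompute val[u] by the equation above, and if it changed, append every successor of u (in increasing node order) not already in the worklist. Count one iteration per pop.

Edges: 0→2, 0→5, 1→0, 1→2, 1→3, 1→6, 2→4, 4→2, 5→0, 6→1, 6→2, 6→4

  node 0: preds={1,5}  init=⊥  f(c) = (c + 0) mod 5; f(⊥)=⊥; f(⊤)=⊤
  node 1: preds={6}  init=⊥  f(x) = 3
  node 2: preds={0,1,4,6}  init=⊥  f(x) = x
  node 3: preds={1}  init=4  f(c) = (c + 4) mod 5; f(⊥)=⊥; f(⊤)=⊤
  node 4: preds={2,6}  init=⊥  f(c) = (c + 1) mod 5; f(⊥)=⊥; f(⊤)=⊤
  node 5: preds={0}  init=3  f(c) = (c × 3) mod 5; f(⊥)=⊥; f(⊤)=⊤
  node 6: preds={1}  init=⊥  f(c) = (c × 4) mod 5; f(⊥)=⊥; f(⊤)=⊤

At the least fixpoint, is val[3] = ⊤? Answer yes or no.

Trace (13 dequeues):
  [1] u=0 | in 3 | out 3 | prev ⊥ | push {}
  [2] u=1 | in ⊥ | out 3 | prev ⊥ | push {0}
  [3] u=2 | in 3 | out 3 | prev ⊥ | push {}
  [4] u=3 | in 3 | out ⊤ | prev 4 | push {}
  [5] u=4 | in 3 | out 4 | prev ⊥ | push {2}
  [6] u=5 | in 3 | out ⊤ | prev 3 | push {}
  [7] u=6 | in 3 | out 2 | prev ⊥ | push {1,4}
  [8] u=0 | in ⊤ | out ⊤ | prev 3 | push {5}
  [9] u=2 | in ⊤ | out ⊤ | prev 3 | push {}
  [10] u=1 | in 2 | out 3 | ==
  [11] u=4 | in ⊤ | out ⊤ | prev 4 | push {2}
  [12] u=5 | in ⊤ | out ⊤ | ==
  [13] u=2 | in ⊤ | out ⊤ | ==

Converged values:
  [0] ⊤
  [1] 3
  [2] ⊤
  [3] ⊤
  [4] ⊤
  [5] ⊤
  [6] 2

yes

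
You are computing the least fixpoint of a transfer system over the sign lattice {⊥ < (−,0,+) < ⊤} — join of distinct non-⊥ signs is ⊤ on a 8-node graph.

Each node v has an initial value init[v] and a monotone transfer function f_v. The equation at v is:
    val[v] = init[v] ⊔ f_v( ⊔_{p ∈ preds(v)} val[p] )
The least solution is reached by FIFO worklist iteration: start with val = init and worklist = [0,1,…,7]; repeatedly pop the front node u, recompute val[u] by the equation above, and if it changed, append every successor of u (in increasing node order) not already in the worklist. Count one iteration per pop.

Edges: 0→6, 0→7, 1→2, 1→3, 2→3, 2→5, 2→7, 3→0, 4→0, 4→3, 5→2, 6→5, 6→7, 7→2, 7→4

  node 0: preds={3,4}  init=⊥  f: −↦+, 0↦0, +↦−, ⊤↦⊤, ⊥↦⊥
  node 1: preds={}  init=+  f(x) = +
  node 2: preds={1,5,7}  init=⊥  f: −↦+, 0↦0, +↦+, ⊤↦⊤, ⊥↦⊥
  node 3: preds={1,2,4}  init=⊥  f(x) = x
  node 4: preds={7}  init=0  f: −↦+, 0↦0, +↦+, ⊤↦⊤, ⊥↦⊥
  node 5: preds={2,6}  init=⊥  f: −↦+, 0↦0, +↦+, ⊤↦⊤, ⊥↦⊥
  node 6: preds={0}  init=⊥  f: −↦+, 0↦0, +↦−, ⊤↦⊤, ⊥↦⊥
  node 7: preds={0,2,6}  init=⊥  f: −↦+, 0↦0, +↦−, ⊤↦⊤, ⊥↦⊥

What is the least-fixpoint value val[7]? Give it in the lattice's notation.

Iteration log — 18 steps:
  step 1. node 0  ⊔preds=0  new=0  old=⊥  +wl: 
  step 2. node 1  ⊔preds=⊥  new=+  stable
  step 3. node 2  ⊔preds=+  new=+  old=⊥  +wl: 
  step 4. node 3  ⊔preds=⊤  new=⊤  old=⊥  +wl: 0
  step 5. node 4  ⊔preds=⊥  new=0  stable
  step 6. node 5  ⊔preds=+  new=+  old=⊥  +wl: 2
  step 7. node 6  ⊔preds=0  new=0  old=⊥  +wl: 5
  step 8. node 7  ⊔preds=⊤  new=⊤  old=⊥  +wl: 4
  step 9. node 0  ⊔preds=⊤  new=⊤  old=0  +wl: 6,7
  step 10. node 2  ⊔preds=⊤  new=⊤  old=+  +wl: 3
  step 11. node 5  ⊔preds=⊤  new=⊤  old=+  +wl: 2
  step 12. node 4  ⊔preds=⊤  new=⊤  old=0  +wl: 0
  step 13. node 6  ⊔preds=⊤  new=⊤  old=0  +wl: 5
  step 14. node 7  ⊔preds=⊤  new=⊤  stable
  step 15. node 3  ⊔preds=⊤  new=⊤  stable
  step 16. node 2  ⊔preds=⊤  new=⊤  stable
  step 17. node 0  ⊔preds=⊤  new=⊤  stable
  step 18. node 5  ⊔preds=⊤  new=⊤  stable

Least fixpoint reached:
  node 0: ⊤
  node 1: +
  node 2: ⊤
  node 3: ⊤
  node 4: ⊤
  node 5: ⊤
  node 6: ⊤
  node 7: ⊤

⊤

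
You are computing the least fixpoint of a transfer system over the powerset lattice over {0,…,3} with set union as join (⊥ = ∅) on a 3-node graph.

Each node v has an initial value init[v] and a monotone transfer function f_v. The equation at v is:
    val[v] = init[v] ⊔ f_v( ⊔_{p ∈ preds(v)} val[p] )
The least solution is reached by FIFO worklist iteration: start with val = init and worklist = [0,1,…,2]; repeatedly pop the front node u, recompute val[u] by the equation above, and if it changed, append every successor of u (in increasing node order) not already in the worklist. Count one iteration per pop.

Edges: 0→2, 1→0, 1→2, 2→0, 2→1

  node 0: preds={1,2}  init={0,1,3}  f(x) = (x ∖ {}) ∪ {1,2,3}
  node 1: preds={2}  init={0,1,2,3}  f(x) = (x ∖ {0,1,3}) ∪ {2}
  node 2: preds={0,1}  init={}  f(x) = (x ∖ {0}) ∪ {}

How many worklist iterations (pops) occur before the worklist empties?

Trace (5 dequeues):
  [1] u=0 | in {0,1,2,3} | out {0,1,2,3} | prev {0,1,3} | push {}
  [2] u=1 | in {} | out {0,1,2,3} | ==
  [3] u=2 | in {0,1,2,3} | out {1,2,3} | prev {} | push {0,1}
  [4] u=0 | in {0,1,2,3} | out {0,1,2,3} | ==
  [5] u=1 | in {1,2,3} | out {0,1,2,3} | ==

Converged values:
  [0] {0,1,2,3}
  [1] {0,1,2,3}
  [2] {1,2,3}

5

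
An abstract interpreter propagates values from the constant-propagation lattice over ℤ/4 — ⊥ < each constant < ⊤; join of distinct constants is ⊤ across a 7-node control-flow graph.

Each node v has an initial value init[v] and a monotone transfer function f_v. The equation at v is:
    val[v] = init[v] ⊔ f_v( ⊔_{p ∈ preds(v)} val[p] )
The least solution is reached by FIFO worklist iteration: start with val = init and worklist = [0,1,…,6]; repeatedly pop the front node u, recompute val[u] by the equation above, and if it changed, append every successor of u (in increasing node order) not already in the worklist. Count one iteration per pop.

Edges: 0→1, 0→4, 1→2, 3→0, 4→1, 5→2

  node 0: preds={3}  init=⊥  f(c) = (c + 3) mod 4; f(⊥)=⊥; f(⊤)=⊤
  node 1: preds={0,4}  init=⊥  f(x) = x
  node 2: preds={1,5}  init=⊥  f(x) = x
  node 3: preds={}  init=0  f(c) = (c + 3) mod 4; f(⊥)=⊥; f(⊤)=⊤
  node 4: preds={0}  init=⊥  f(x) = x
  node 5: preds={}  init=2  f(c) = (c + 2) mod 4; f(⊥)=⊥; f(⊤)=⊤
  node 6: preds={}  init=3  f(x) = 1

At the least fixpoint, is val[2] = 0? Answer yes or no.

no

Trace (8 dequeues):
  [1] u=0 | in 0 | out 3 | prev ⊥ | push {}
  [2] u=1 | in 3 | out 3 | prev ⊥ | push {}
  [3] u=2 | in ⊤ | out ⊤ | prev ⊥ | push {}
  [4] u=3 | in ⊥ | out 0 | ==
  [5] u=4 | in 3 | out 3 | prev ⊥ | push {1}
  [6] u=5 | in ⊥ | out 2 | ==
  [7] u=6 | in ⊥ | out ⊤ | prev 3 | push {}
  [8] u=1 | in 3 | out 3 | ==

Converged values:
  [0] 3
  [1] 3
  [2] ⊤
  [3] 0
  [4] 3
  [5] 2
  [6] ⊤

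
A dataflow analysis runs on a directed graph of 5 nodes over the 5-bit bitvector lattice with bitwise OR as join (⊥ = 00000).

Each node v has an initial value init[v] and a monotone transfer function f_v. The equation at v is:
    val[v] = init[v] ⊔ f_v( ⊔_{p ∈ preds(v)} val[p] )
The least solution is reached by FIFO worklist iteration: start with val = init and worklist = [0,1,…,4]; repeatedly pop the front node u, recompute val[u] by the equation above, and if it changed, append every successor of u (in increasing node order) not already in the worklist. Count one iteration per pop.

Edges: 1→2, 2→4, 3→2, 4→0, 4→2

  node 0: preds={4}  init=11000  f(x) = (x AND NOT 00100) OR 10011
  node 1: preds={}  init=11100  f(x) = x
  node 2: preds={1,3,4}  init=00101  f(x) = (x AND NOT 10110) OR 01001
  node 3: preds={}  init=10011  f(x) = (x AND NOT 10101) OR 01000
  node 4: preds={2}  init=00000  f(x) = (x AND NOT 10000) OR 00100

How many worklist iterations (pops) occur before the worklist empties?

7

Trace (7 dequeues):
  [1] u=0 | in 00000 | out 11011 | prev 11000 | push {}
  [2] u=1 | in 00000 | out 11100 | ==
  [3] u=2 | in 11111 | out 01101 | prev 00101 | push {}
  [4] u=3 | in 00000 | out 11011 | prev 10011 | push {2}
  [5] u=4 | in 01101 | out 01101 | prev 00000 | push {0}
  [6] u=2 | in 11111 | out 01101 | ==
  [7] u=0 | in 01101 | out 11011 | ==

Converged values:
  [0] 11011
  [1] 11100
  [2] 01101
  [3] 11011
  [4] 01101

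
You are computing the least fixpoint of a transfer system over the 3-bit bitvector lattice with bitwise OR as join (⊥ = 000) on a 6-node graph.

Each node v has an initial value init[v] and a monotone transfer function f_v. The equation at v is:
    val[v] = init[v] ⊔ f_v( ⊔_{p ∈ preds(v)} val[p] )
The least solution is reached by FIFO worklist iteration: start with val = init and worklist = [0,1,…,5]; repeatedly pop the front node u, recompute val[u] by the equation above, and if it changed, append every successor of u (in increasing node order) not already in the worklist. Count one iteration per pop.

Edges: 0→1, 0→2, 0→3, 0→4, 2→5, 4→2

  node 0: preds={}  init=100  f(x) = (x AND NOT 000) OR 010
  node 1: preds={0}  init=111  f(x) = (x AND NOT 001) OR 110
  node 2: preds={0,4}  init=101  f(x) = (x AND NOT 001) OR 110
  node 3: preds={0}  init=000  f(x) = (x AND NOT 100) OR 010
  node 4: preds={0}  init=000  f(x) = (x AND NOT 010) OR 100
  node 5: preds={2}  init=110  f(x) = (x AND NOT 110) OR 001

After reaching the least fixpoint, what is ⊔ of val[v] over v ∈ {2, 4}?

111

Worklist (7 pops):
  #1 pop 0: in=000 → 110 (was 100); enqueue []
  #2 pop 1: in=110 → 111 (no change)
  #3 pop 2: in=110 → 111 (was 101); enqueue []
  #4 pop 3: in=110 → 010 (was 000); enqueue []
  #5 pop 4: in=110 → 100 (was 000); enqueue [2]
  #6 pop 5: in=111 → 111 (was 110); enqueue []
  #7 pop 2: in=110 → 111 (no change)

Fixpoint:
  val[0] = 110
  val[1] = 111
  val[2] = 111
  val[3] = 010
  val[4] = 100
  val[5] = 111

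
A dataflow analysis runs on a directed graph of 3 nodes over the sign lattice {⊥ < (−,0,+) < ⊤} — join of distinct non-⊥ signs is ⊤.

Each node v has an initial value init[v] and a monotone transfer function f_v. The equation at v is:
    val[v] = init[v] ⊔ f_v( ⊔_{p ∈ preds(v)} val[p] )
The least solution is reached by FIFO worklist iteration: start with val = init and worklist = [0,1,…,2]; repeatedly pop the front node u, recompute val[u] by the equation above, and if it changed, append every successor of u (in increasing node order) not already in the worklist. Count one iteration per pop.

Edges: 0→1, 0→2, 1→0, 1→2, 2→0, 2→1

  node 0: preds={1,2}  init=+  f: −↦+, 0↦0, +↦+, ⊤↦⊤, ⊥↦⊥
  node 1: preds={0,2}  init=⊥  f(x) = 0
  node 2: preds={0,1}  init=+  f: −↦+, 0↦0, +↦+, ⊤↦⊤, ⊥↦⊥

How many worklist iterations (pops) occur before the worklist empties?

Trace (6 dequeues):
  [1] u=0 | in + | out + | ==
  [2] u=1 | in + | out 0 | prev ⊥ | push {0}
  [3] u=2 | in ⊤ | out ⊤ | prev + | push {1}
  [4] u=0 | in ⊤ | out ⊤ | prev + | push {2}
  [5] u=1 | in ⊤ | out 0 | ==
  [6] u=2 | in ⊤ | out ⊤ | ==

Converged values:
  [0] ⊤
  [1] 0
  [2] ⊤

6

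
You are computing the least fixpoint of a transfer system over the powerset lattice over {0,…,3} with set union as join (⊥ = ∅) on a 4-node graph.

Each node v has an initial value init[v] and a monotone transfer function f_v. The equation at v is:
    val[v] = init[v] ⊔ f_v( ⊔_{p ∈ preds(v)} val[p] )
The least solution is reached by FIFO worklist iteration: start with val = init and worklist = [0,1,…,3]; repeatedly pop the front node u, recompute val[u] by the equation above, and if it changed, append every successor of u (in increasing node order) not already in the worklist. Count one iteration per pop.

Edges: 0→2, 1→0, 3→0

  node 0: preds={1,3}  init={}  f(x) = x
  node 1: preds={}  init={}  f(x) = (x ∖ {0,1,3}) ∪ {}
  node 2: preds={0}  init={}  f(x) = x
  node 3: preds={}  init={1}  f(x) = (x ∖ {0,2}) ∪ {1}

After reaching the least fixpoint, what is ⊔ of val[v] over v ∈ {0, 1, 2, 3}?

{1}

Worklist (4 pops):
  #1 pop 0: in={1} → {1} (was {}); enqueue []
  #2 pop 1: in={} → {} (no change)
  #3 pop 2: in={1} → {1} (was {}); enqueue []
  #4 pop 3: in={} → {1} (no change)

Fixpoint:
  val[0] = {1}
  val[1] = {}
  val[2] = {1}
  val[3] = {1}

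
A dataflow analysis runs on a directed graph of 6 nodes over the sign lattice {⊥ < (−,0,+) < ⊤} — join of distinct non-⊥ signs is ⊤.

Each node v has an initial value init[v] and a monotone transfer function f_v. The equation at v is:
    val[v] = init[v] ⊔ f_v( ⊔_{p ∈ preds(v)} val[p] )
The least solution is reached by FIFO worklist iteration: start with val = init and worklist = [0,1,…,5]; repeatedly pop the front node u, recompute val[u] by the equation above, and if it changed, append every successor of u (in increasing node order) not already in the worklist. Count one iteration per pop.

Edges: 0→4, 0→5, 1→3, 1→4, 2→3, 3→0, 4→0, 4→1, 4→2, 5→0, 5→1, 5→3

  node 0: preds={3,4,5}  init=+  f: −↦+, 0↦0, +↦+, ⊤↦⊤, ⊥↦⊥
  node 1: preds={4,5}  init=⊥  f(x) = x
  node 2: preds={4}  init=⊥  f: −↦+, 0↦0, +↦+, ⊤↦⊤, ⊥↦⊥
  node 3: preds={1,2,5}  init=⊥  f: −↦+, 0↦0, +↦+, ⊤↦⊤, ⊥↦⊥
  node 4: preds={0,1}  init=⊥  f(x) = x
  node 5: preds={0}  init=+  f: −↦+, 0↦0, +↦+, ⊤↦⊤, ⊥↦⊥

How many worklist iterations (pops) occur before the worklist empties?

Worklist (10 pops):
  #1 pop 0: in=+ → + (no change)
  #2 pop 1: in=+ → + (was ⊥); enqueue []
  #3 pop 2: in=⊥ → ⊥ (no change)
  #4 pop 3: in=+ → + (was ⊥); enqueue [0]
  #5 pop 4: in=+ → + (was ⊥); enqueue [1,2]
  #6 pop 5: in=+ → + (no change)
  #7 pop 0: in=+ → + (no change)
  #8 pop 1: in=+ → + (no change)
  #9 pop 2: in=+ → + (was ⊥); enqueue [3]
  #10 pop 3: in=+ → + (no change)

Fixpoint:
  val[0] = +
  val[1] = +
  val[2] = +
  val[3] = +
  val[4] = +
  val[5] = +

10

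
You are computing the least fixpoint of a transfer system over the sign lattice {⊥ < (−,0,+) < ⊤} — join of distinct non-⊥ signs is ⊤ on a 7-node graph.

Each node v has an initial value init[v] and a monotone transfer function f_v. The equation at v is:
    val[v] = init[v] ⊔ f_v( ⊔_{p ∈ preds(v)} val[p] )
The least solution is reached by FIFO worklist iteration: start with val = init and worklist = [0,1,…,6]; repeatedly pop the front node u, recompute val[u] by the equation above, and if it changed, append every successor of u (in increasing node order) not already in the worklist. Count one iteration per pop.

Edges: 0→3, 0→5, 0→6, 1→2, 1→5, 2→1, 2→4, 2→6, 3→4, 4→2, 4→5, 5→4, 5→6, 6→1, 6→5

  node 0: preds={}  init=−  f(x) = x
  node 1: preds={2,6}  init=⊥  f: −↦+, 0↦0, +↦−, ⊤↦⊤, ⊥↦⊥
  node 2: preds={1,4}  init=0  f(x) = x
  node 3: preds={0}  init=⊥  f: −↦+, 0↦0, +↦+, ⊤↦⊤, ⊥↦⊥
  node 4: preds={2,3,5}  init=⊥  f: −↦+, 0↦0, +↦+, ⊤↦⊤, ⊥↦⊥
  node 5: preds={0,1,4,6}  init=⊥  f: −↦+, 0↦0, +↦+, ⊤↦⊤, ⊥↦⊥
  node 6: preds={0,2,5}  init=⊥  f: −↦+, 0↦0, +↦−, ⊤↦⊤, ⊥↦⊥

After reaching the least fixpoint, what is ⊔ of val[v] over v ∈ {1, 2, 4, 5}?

Worklist (13 pops):
  #1 pop 0: in=⊥ → − (no change)
  #2 pop 1: in=0 → 0 (was ⊥); enqueue []
  #3 pop 2: in=0 → 0 (no change)
  #4 pop 3: in=− → + (was ⊥); enqueue []
  #5 pop 4: in=⊤ → ⊤ (was ⊥); enqueue [2]
  #6 pop 5: in=⊤ → ⊤ (was ⊥); enqueue [4]
  #7 pop 6: in=⊤ → ⊤ (was ⊥); enqueue [1,5]
  #8 pop 2: in=⊤ → ⊤ (was 0); enqueue [6]
  #9 pop 4: in=⊤ → ⊤ (no change)
  #10 pop 1: in=⊤ → ⊤ (was 0); enqueue [2]
  #11 pop 5: in=⊤ → ⊤ (no change)
  #12 pop 6: in=⊤ → ⊤ (no change)
  #13 pop 2: in=⊤ → ⊤ (no change)

Fixpoint:
  val[0] = −
  val[1] = ⊤
  val[2] = ⊤
  val[3] = +
  val[4] = ⊤
  val[5] = ⊤
  val[6] = ⊤

⊤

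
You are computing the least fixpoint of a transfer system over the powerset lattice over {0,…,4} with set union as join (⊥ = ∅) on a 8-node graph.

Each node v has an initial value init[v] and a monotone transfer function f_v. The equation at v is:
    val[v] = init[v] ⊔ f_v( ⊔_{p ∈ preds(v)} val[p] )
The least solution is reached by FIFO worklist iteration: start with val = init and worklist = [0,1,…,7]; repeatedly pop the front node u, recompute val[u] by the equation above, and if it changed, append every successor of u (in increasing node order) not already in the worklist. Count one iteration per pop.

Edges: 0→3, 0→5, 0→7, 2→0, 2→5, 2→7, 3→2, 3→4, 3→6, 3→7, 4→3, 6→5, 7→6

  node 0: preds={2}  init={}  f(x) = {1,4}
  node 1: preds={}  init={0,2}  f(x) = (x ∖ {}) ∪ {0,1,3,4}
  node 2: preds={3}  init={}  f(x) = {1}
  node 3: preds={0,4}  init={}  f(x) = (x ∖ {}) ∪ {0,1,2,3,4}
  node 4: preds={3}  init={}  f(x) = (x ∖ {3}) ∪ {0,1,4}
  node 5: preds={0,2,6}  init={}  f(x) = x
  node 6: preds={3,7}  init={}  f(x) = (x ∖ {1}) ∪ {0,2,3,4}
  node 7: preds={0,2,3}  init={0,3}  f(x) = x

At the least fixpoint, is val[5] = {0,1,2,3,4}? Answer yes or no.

yes

Worklist (13 pops):
  #1 pop 0: in={} → {1,4} (was {}); enqueue []
  #2 pop 1: in={} → {0,1,2,3,4} (was {0,2}); enqueue []
  #3 pop 2: in={} → {1} (was {}); enqueue [0]
  #4 pop 3: in={1,4} → {0,1,2,3,4} (was {}); enqueue [2]
  #5 pop 4: in={0,1,2,3,4} → {0,1,2,4} (was {}); enqueue [3]
  #6 pop 5: in={1,4} → {1,4} (was {}); enqueue []
  #7 pop 6: in={0,1,2,3,4} → {0,2,3,4} (was {}); enqueue [5]
  #8 pop 7: in={0,1,2,3,4} → {0,1,2,3,4} (was {0,3}); enqueue [6]
  #9 pop 0: in={1} → {1,4} (no change)
  #10 pop 2: in={0,1,2,3,4} → {1} (no change)
  #11 pop 3: in={0,1,2,4} → {0,1,2,3,4} (no change)
  #12 pop 5: in={0,1,2,3,4} → {0,1,2,3,4} (was {1,4}); enqueue []
  #13 pop 6: in={0,1,2,3,4} → {0,2,3,4} (no change)

Fixpoint:
  val[0] = {1,4}
  val[1] = {0,1,2,3,4}
  val[2] = {1}
  val[3] = {0,1,2,3,4}
  val[4] = {0,1,2,4}
  val[5] = {0,1,2,3,4}
  val[6] = {0,2,3,4}
  val[7] = {0,1,2,3,4}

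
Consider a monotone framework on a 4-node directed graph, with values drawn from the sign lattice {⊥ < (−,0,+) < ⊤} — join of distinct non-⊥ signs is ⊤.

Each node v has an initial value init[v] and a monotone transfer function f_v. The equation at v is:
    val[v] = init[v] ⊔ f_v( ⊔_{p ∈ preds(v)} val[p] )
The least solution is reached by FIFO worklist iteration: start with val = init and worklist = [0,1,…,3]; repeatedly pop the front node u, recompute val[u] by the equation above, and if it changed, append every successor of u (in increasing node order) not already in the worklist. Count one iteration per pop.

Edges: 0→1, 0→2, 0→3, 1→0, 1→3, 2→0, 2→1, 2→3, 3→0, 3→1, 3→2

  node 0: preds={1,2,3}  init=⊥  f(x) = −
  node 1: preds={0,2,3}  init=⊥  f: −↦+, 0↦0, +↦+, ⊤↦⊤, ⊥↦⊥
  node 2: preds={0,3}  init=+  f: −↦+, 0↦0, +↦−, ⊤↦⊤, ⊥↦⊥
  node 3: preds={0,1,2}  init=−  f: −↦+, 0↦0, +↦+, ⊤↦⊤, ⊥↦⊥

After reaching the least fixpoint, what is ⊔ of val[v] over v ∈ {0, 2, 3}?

⊤

Trace (10 dequeues):
  [1] u=0 | in ⊤ | out − | prev ⊥ | push {}
  [2] u=1 | in ⊤ | out ⊤ | prev ⊥ | push {0}
  [3] u=2 | in − | out + | ==
  [4] u=3 | in ⊤ | out ⊤ | prev − | push {1,2}
  [5] u=0 | in ⊤ | out − | ==
  [6] u=1 | in ⊤ | out ⊤ | ==
  [7] u=2 | in ⊤ | out ⊤ | prev + | push {0,1,3}
  [8] u=0 | in ⊤ | out − | ==
  [9] u=1 | in ⊤ | out ⊤ | ==
  [10] u=3 | in ⊤ | out ⊤ | ==

Converged values:
  [0] −
  [1] ⊤
  [2] ⊤
  [3] ⊤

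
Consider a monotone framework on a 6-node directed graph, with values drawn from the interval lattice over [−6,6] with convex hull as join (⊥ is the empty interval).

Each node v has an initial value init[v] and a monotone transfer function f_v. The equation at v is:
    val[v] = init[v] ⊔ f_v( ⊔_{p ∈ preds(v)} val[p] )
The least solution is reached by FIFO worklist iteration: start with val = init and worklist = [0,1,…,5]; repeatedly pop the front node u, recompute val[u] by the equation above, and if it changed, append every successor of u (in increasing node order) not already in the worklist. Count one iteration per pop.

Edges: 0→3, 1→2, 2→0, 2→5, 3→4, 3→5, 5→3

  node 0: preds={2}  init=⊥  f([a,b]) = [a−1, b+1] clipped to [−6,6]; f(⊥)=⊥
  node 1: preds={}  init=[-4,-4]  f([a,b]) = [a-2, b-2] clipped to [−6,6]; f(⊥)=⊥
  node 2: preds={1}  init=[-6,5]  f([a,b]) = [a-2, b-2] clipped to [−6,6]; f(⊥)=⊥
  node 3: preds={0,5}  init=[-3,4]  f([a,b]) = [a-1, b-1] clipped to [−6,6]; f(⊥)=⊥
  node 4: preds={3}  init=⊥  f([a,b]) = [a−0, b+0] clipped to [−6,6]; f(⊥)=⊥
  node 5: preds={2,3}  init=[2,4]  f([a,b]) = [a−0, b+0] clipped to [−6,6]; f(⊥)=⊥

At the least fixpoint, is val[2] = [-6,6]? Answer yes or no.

Trace (7 dequeues):
  [1] u=0 | in [-6,5] | out [-6,6] | prev ⊥ | push {}
  [2] u=1 | in ⊥ | out [-4,-4] | ==
  [3] u=2 | in [-4,-4] | out [-6,5] | ==
  [4] u=3 | in [-6,6] | out [-6,5] | prev [-3,4] | push {}
  [5] u=4 | in [-6,5] | out [-6,5] | prev ⊥ | push {}
  [6] u=5 | in [-6,5] | out [-6,5] | prev [2,4] | push {3}
  [7] u=3 | in [-6,6] | out [-6,5] | ==

Converged values:
  [0] [-6,6]
  [1] [-4,-4]
  [2] [-6,5]
  [3] [-6,5]
  [4] [-6,5]
  [5] [-6,5]

no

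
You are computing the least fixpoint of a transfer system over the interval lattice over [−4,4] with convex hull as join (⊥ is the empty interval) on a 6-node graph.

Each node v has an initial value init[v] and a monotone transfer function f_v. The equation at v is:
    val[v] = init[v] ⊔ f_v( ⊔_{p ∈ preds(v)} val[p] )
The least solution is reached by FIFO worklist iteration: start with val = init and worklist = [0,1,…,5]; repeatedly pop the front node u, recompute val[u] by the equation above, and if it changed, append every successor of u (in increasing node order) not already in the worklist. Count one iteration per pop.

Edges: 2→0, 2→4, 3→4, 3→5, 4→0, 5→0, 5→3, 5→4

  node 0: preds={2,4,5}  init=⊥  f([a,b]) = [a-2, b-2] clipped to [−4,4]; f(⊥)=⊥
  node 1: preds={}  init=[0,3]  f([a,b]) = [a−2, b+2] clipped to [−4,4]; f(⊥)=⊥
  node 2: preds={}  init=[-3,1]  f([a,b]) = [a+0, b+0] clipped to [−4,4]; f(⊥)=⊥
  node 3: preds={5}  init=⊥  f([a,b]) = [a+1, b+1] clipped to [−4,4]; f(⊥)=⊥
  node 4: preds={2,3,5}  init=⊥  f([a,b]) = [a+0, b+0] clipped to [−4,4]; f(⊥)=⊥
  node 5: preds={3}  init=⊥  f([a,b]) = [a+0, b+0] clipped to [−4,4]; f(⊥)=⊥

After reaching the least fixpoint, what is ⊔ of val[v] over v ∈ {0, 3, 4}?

Iteration log — 7 steps:
  step 1. node 0  ⊔preds=[-3,1]  new=[-4,-1]  old=⊥  +wl: 
  step 2. node 1  ⊔preds=⊥  new=[0,3]  stable
  step 3. node 2  ⊔preds=⊥  new=[-3,1]  stable
  step 4. node 3  ⊔preds=⊥  new=⊥  stable
  step 5. node 4  ⊔preds=[-3,1]  new=[-3,1]  old=⊥  +wl: 0
  step 6. node 5  ⊔preds=⊥  new=⊥  stable
  step 7. node 0  ⊔preds=[-3,1]  new=[-4,-1]  stable

Least fixpoint reached:
  node 0: [-4,-1]
  node 1: [0,3]
  node 2: [-3,1]
  node 3: ⊥
  node 4: [-3,1]
  node 5: ⊥

[-4,1]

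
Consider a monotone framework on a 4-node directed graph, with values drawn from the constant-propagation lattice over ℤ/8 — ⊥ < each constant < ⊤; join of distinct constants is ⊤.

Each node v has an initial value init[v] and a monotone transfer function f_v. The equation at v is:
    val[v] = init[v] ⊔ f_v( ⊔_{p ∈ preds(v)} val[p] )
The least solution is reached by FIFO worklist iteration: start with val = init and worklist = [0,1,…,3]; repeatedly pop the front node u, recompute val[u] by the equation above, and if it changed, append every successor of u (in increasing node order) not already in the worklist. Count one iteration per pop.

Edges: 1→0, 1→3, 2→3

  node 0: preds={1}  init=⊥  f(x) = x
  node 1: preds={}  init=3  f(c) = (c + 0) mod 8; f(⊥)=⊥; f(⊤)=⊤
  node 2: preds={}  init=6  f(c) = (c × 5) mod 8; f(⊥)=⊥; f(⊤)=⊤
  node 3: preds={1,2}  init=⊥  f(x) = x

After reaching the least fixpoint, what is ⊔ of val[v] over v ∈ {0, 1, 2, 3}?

Worklist (4 pops):
  #1 pop 0: in=3 → 3 (was ⊥); enqueue []
  #2 pop 1: in=⊥ → 3 (no change)
  #3 pop 2: in=⊥ → 6 (no change)
  #4 pop 3: in=⊤ → ⊤ (was ⊥); enqueue []

Fixpoint:
  val[0] = 3
  val[1] = 3
  val[2] = 6
  val[3] = ⊤

⊤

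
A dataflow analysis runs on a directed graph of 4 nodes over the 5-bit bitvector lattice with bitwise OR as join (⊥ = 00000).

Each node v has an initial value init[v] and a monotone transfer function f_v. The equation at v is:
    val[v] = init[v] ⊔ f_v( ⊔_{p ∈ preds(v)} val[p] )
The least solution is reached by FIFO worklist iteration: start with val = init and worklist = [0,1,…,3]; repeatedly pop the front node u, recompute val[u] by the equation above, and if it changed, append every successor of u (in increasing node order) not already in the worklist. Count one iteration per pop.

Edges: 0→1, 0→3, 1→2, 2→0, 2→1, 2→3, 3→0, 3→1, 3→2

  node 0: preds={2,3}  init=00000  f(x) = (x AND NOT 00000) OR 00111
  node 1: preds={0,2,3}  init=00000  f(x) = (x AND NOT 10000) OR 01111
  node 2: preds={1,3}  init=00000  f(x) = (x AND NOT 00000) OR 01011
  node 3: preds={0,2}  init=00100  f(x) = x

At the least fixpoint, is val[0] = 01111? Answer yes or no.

Iteration log — 8 steps:
  step 1. node 0  ⊔preds=00100  new=00111  old=00000  +wl: 
  step 2. node 1  ⊔preds=00111  new=01111  old=00000  +wl: 
  step 3. node 2  ⊔preds=01111  new=01111  old=00000  +wl: 0,1
  step 4. node 3  ⊔preds=01111  new=01111  old=00100  +wl: 2
  step 5. node 0  ⊔preds=01111  new=01111  old=00111  +wl: 3
  step 6. node 1  ⊔preds=01111  new=01111  stable
  step 7. node 2  ⊔preds=01111  new=01111  stable
  step 8. node 3  ⊔preds=01111  new=01111  stable

Least fixpoint reached:
  node 0: 01111
  node 1: 01111
  node 2: 01111
  node 3: 01111

yes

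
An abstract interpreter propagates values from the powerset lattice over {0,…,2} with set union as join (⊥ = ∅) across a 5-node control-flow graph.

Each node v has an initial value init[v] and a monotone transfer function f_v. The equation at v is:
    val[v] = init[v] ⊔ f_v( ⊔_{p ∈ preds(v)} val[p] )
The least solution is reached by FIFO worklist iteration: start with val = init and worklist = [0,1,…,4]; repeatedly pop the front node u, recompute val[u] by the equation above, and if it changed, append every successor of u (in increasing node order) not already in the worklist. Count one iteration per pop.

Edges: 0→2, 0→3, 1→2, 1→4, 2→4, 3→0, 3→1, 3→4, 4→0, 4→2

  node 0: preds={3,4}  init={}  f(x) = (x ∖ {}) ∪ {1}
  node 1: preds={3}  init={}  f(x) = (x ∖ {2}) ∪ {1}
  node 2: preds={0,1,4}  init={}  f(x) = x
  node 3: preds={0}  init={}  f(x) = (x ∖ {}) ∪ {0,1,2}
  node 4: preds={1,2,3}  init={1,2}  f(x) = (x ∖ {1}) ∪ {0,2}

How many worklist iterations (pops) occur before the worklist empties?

10

Iteration log — 10 steps:
  step 1. node 0  ⊔preds={1,2}  new={1,2}  old={}  +wl: 
  step 2. node 1  ⊔preds={}  new={1}  old={}  +wl: 
  step 3. node 2  ⊔preds={1,2}  new={1,2}  old={}  +wl: 
  step 4. node 3  ⊔preds={1,2}  new={0,1,2}  old={}  +wl: 0,1
  step 5. node 4  ⊔preds={0,1,2}  new={0,1,2}  old={1,2}  +wl: 2
  step 6. node 0  ⊔preds={0,1,2}  new={0,1,2}  old={1,2}  +wl: 3
  step 7. node 1  ⊔preds={0,1,2}  new={0,1}  old={1}  +wl: 4
  step 8. node 2  ⊔preds={0,1,2}  new={0,1,2}  old={1,2}  +wl: 
  step 9. node 3  ⊔preds={0,1,2}  new={0,1,2}  stable
  step 10. node 4  ⊔preds={0,1,2}  new={0,1,2}  stable

Least fixpoint reached:
  node 0: {0,1,2}
  node 1: {0,1}
  node 2: {0,1,2}
  node 3: {0,1,2}
  node 4: {0,1,2}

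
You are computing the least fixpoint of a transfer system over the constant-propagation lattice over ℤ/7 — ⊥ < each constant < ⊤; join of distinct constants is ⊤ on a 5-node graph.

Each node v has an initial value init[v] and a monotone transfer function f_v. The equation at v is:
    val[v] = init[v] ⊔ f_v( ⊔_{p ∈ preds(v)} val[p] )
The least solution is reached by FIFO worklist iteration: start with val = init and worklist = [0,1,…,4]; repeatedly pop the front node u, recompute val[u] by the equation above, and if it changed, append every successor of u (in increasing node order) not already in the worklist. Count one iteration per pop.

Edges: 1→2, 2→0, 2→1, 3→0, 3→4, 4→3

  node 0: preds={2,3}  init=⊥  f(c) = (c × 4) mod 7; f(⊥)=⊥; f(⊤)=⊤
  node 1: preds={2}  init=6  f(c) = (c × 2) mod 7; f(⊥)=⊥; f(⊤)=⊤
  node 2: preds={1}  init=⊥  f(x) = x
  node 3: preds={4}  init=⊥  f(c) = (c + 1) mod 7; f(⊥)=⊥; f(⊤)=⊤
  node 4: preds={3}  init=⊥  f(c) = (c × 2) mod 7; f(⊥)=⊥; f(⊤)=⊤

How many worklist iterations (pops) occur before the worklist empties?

10

Worklist (10 pops):
  #1 pop 0: in=⊥ → ⊥ (no change)
  #2 pop 1: in=⊥ → 6 (no change)
  #3 pop 2: in=6 → 6 (was ⊥); enqueue [0,1]
  #4 pop 3: in=⊥ → ⊥ (no change)
  #5 pop 4: in=⊥ → ⊥ (no change)
  #6 pop 0: in=6 → 3 (was ⊥); enqueue []
  #7 pop 1: in=6 → ⊤ (was 6); enqueue [2]
  #8 pop 2: in=⊤ → ⊤ (was 6); enqueue [0,1]
  #9 pop 0: in=⊤ → ⊤ (was 3); enqueue []
  #10 pop 1: in=⊤ → ⊤ (no change)

Fixpoint:
  val[0] = ⊤
  val[1] = ⊤
  val[2] = ⊤
  val[3] = ⊥
  val[4] = ⊥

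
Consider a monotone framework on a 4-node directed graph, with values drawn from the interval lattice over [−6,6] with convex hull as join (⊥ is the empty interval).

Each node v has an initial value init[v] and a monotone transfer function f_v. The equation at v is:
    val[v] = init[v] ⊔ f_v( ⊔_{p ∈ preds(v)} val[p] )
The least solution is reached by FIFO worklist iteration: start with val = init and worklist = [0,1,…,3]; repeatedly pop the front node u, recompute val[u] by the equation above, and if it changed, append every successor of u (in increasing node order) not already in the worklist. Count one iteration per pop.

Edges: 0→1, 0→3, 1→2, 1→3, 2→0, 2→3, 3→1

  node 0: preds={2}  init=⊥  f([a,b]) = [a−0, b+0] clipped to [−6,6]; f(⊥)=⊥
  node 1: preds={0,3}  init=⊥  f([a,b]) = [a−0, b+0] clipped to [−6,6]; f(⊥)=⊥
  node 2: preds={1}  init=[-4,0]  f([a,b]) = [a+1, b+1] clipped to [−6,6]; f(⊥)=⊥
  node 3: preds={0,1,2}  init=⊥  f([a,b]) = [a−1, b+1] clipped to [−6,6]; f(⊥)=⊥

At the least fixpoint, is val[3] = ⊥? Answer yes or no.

Worklist (25 pops):
  #1 pop 0: in=[-4,0] → [-4,0] (was ⊥); enqueue []
  #2 pop 1: in=[-4,0] → [-4,0] (was ⊥); enqueue []
  #3 pop 2: in=[-4,0] → [-4,1] (was [-4,0]); enqueue [0]
  #4 pop 3: in=[-4,1] → [-5,2] (was ⊥); enqueue [1]
  #5 pop 0: in=[-4,1] → [-4,1] (was [-4,0]); enqueue [3]
  #6 pop 1: in=[-5,2] → [-5,2] (was [-4,0]); enqueue [2]
  #7 pop 3: in=[-5,2] → [-6,3] (was [-5,2]); enqueue [1]
  #8 pop 2: in=[-5,2] → [-4,3] (was [-4,1]); enqueue [0,3]
  #9 pop 1: in=[-6,3] → [-6,3] (was [-5,2]); enqueue [2]
  #10 pop 0: in=[-4,3] → [-4,3] (was [-4,1]); enqueue [1]
  #11 pop 3: in=[-6,3] → [-6,4] (was [-6,3]); enqueue []
  #12 pop 2: in=[-6,3] → [-5,4] (was [-4,3]); enqueue [0,3]
  #13 pop 1: in=[-6,4] → [-6,4] (was [-6,3]); enqueue [2]
  #14 pop 0: in=[-5,4] → [-5,4] (was [-4,3]); enqueue [1]
  #15 pop 3: in=[-6,4] → [-6,5] (was [-6,4]); enqueue []
  #16 pop 2: in=[-6,4] → [-5,5] (was [-5,4]); enqueue [0,3]
  #17 pop 1: in=[-6,5] → [-6,5] (was [-6,4]); enqueue [2]
  #18 pop 0: in=[-5,5] → [-5,5] (was [-5,4]); enqueue [1]
  #19 pop 3: in=[-6,5] → [-6,6] (was [-6,5]); enqueue []
  #20 pop 2: in=[-6,5] → [-5,6] (was [-5,5]); enqueue [0,3]
  #21 pop 1: in=[-6,6] → [-6,6] (was [-6,5]); enqueue [2]
  #22 pop 0: in=[-5,6] → [-5,6] (was [-5,5]); enqueue [1]
  #23 pop 3: in=[-6,6] → [-6,6] (no change)
  #24 pop 2: in=[-6,6] → [-5,6] (no change)
  #25 pop 1: in=[-6,6] → [-6,6] (no change)

Fixpoint:
  val[0] = [-5,6]
  val[1] = [-6,6]
  val[2] = [-5,6]
  val[3] = [-6,6]

no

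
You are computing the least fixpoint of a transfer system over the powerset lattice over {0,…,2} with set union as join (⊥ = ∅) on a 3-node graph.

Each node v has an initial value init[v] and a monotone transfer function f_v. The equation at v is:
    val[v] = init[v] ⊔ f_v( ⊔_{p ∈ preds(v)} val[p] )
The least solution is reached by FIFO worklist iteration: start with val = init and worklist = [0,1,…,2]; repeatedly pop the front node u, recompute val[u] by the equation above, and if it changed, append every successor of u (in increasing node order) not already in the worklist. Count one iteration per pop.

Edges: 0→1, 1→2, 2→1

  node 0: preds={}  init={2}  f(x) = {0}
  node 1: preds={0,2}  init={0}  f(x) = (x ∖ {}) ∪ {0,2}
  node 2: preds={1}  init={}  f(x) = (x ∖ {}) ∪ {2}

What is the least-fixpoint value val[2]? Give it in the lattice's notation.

Trace (4 dequeues):
  [1] u=0 | in {} | out {0,2} | prev {2} | push {}
  [2] u=1 | in {0,2} | out {0,2} | prev {0} | push {}
  [3] u=2 | in {0,2} | out {0,2} | prev {} | push {1}
  [4] u=1 | in {0,2} | out {0,2} | ==

Converged values:
  [0] {0,2}
  [1] {0,2}
  [2] {0,2}

{0,2}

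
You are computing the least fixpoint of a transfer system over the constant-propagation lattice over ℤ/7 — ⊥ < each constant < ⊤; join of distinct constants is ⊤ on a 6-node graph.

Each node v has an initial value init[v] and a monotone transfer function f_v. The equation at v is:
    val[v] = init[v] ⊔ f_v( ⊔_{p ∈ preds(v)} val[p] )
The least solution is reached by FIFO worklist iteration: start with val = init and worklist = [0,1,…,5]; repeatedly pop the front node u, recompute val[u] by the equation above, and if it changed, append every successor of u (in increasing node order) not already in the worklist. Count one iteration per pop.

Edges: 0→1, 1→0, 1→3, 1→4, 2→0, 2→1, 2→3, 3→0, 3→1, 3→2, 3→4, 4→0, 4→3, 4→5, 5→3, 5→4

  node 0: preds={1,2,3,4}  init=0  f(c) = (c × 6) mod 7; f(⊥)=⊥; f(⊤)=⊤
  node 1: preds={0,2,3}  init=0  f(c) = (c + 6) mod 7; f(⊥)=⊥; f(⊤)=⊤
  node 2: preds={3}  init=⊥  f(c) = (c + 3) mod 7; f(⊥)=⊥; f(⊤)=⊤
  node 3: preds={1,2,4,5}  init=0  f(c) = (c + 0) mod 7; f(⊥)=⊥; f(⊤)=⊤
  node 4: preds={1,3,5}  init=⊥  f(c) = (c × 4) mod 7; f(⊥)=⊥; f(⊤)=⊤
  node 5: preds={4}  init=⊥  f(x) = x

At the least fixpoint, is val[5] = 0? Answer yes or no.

Trace (13 dequeues):
  [1] u=0 | in 0 | out 0 | ==
  [2] u=1 | in 0 | out ⊤ | prev 0 | push {0}
  [3] u=2 | in 0 | out 3 | prev ⊥ | push {1}
  [4] u=3 | in ⊤ | out ⊤ | prev 0 | push {2}
  [5] u=4 | in ⊤ | out ⊤ | prev ⊥ | push {3}
  [6] u=5 | in ⊤ | out ⊤ | prev ⊥ | push {4}
  [7] u=0 | in ⊤ | out ⊤ | prev 0 | push {}
  [8] u=1 | in ⊤ | out ⊤ | ==
  [9] u=2 | in ⊤ | out ⊤ | prev 3 | push {0,1}
  [10] u=3 | in ⊤ | out ⊤ | ==
  [11] u=4 | in ⊤ | out ⊤ | ==
  [12] u=0 | in ⊤ | out ⊤ | ==
  [13] u=1 | in ⊤ | out ⊤ | ==

Converged values:
  [0] ⊤
  [1] ⊤
  [2] ⊤
  [3] ⊤
  [4] ⊤
  [5] ⊤

no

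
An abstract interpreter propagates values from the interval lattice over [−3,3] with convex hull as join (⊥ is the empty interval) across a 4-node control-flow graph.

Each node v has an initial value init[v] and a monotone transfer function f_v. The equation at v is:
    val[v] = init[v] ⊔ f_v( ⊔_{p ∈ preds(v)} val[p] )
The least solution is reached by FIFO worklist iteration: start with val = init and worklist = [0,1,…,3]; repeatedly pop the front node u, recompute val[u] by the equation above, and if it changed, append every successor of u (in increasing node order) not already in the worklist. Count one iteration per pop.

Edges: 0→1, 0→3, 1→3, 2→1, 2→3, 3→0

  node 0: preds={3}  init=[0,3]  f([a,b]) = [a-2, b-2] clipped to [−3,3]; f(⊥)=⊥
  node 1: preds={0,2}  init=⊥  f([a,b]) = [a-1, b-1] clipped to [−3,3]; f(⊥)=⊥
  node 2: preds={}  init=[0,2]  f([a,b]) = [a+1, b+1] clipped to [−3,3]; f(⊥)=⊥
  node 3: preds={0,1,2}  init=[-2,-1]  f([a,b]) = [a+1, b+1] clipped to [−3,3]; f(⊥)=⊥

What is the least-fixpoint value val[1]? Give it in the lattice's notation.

[-3,2]

Worklist (5 pops):
  #1 pop 0: in=[-2,-1] → [-3,3] (was [0,3]); enqueue []
  #2 pop 1: in=[-3,3] → [-3,2] (was ⊥); enqueue []
  #3 pop 2: in=⊥ → [0,2] (no change)
  #4 pop 3: in=[-3,3] → [-2,3] (was [-2,-1]); enqueue [0]
  #5 pop 0: in=[-2,3] → [-3,3] (no change)

Fixpoint:
  val[0] = [-3,3]
  val[1] = [-3,2]
  val[2] = [0,2]
  val[3] = [-2,3]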